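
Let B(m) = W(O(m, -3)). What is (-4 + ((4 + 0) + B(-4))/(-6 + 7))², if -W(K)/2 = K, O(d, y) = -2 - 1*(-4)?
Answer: 16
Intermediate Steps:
O(d, y) = 2 (O(d, y) = -2 + 4 = 2)
W(K) = -2*K
B(m) = -4 (B(m) = -2*2 = -4)
(-4 + ((4 + 0) + B(-4))/(-6 + 7))² = (-4 + ((4 + 0) - 4)/(-6 + 7))² = (-4 + (4 - 4)/1)² = (-4 + 0*1)² = (-4 + 0)² = (-4)² = 16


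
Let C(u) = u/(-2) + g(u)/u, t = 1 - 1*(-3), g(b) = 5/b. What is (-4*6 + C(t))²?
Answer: 168921/256 ≈ 659.85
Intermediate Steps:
t = 4 (t = 1 + 3 = 4)
C(u) = 5/u² - u/2 (C(u) = u/(-2) + (5/u)/u = u*(-½) + 5/u² = -u/2 + 5/u² = 5/u² - u/2)
(-4*6 + C(t))² = (-4*6 + (5/4² - ½*4))² = (-24 + (5*(1/16) - 2))² = (-24 + (5/16 - 2))² = (-24 - 27/16)² = (-411/16)² = 168921/256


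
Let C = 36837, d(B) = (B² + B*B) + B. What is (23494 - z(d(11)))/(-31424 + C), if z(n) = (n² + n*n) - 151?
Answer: -104373/5413 ≈ -19.282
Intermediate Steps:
d(B) = B + 2*B² (d(B) = (B² + B²) + B = 2*B² + B = B + 2*B²)
z(n) = -151 + 2*n² (z(n) = (n² + n²) - 151 = 2*n² - 151 = -151 + 2*n²)
(23494 - z(d(11)))/(-31424 + C) = (23494 - (-151 + 2*(11*(1 + 2*11))²))/(-31424 + 36837) = (23494 - (-151 + 2*(11*(1 + 22))²))/5413 = (23494 - (-151 + 2*(11*23)²))*(1/5413) = (23494 - (-151 + 2*253²))*(1/5413) = (23494 - (-151 + 2*64009))*(1/5413) = (23494 - (-151 + 128018))*(1/5413) = (23494 - 1*127867)*(1/5413) = (23494 - 127867)*(1/5413) = -104373*1/5413 = -104373/5413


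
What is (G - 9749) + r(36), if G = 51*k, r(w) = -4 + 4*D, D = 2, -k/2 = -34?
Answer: -6277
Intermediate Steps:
k = 68 (k = -2*(-34) = 68)
r(w) = 4 (r(w) = -4 + 4*2 = -4 + 8 = 4)
G = 3468 (G = 51*68 = 3468)
(G - 9749) + r(36) = (3468 - 9749) + 4 = -6281 + 4 = -6277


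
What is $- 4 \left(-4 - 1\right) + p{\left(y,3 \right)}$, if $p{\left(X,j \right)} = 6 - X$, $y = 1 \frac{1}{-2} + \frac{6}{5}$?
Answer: $\frac{253}{10} \approx 25.3$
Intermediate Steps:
$y = \frac{7}{10}$ ($y = 1 \left(- \frac{1}{2}\right) + 6 \cdot \frac{1}{5} = - \frac{1}{2} + \frac{6}{5} = \frac{7}{10} \approx 0.7$)
$- 4 \left(-4 - 1\right) + p{\left(y,3 \right)} = - 4 \left(-4 - 1\right) + \left(6 - \frac{7}{10}\right) = \left(-4\right) \left(-5\right) + \frac{53}{10} = 20 + \frac{53}{10} = \frac{253}{10}$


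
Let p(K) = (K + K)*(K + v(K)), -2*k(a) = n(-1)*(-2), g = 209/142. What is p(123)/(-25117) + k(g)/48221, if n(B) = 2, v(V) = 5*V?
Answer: -8754375874/1211166857 ≈ -7.2281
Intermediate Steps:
g = 209/142 (g = 209*(1/142) = 209/142 ≈ 1.4718)
k(a) = 2 (k(a) = -(-2) = -1/2*(-4) = 2)
p(K) = 12*K**2 (p(K) = (K + K)*(K + 5*K) = (2*K)*(6*K) = 12*K**2)
p(123)/(-25117) + k(g)/48221 = (12*123**2)/(-25117) + 2/48221 = (12*15129)*(-1/25117) + 2*(1/48221) = 181548*(-1/25117) + 2/48221 = -181548/25117 + 2/48221 = -8754375874/1211166857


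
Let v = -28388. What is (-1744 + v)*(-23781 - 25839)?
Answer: 1495149840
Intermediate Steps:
(-1744 + v)*(-23781 - 25839) = (-1744 - 28388)*(-23781 - 25839) = -30132*(-49620) = 1495149840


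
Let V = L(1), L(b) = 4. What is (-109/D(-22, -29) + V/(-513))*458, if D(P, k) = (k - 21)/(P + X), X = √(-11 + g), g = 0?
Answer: -281755646/12825 + 24961*I*√11/25 ≈ -21969.0 + 3311.4*I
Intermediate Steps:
X = I*√11 (X = √(-11 + 0) = √(-11) = I*√11 ≈ 3.3166*I)
D(P, k) = (-21 + k)/(P + I*√11) (D(P, k) = (k - 21)/(P + I*√11) = (-21 + k)/(P + I*√11))
V = 4
(-109/D(-22, -29) + V/(-513))*458 = (-109*(-22 + I*√11)/(-21 - 29) + 4/(-513))*458 = (-(1199/25 - 109*I*√11/50) + 4*(-1/513))*458 = (-(1199/25 - 109*I*√11/50) - 4/513)*458 = (-109*(11/25 - I*√11/50) - 4/513)*458 = ((-1199/25 + 109*I*√11/50) - 4/513)*458 = (-615187/12825 + 109*I*√11/50)*458 = -281755646/12825 + 24961*I*√11/25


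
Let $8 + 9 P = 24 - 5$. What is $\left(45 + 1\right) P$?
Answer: $\frac{506}{9} \approx 56.222$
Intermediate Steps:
$P = \frac{11}{9}$ ($P = - \frac{8}{9} + \frac{24 - 5}{9} = - \frac{8}{9} + \frac{1}{9} \cdot 19 = - \frac{8}{9} + \frac{19}{9} = \frac{11}{9} \approx 1.2222$)
$\left(45 + 1\right) P = \left(45 + 1\right) \frac{11}{9} = 46 \cdot \frac{11}{9} = \frac{506}{9}$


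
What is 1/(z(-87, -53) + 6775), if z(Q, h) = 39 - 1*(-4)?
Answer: 1/6818 ≈ 0.00014667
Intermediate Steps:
z(Q, h) = 43 (z(Q, h) = 39 + 4 = 43)
1/(z(-87, -53) + 6775) = 1/(43 + 6775) = 1/6818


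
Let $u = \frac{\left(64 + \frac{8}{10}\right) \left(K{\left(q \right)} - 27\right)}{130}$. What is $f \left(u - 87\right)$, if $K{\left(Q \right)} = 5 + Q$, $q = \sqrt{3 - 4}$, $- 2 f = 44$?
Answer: $\frac{700458}{325} - \frac{3564 i}{325} \approx 2155.3 - 10.966 i$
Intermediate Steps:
$f = -22$ ($f = \left(- \frac{1}{2}\right) 44 = -22$)
$q = i$ ($q = \sqrt{-1} = i \approx 1.0 i$)
$u = - \frac{3564}{325} + \frac{162 i}{325}$ ($u = \frac{\left(64 + \frac{8}{10}\right) \left(\left(5 + i\right) - 27\right)}{130} = \left(64 + 8 \cdot \frac{1}{10}\right) \left(-22 + i\right) \frac{1}{130} = \left(64 + \frac{4}{5}\right) \left(-22 + i\right) \frac{1}{130} = \frac{324 \left(-22 + i\right)}{5} \cdot \frac{1}{130} = \left(- \frac{7128}{5} + \frac{324 i}{5}\right) \frac{1}{130} = - \frac{3564}{325} + \frac{162 i}{325} \approx -10.966 + 0.49846 i$)
$f \left(u - 87\right) = - 22 \left(\left(- \frac{3564}{325} + \frac{162 i}{325}\right) - 87\right) = - 22 \left(- \frac{31839}{325} + \frac{162 i}{325}\right) = \frac{700458}{325} - \frac{3564 i}{325}$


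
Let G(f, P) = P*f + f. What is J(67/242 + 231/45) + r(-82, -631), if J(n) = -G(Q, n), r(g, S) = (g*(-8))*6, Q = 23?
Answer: 13752493/3630 ≈ 3788.6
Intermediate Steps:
r(g, S) = -48*g (r(g, S) = -8*g*6 = -48*g)
G(f, P) = f + P*f
J(n) = -23 - 23*n (J(n) = -23*(1 + n) = -(23 + 23*n) = -23 - 23*n)
J(67/242 + 231/45) + r(-82, -631) = (-23 - 23*(67/242 + 231/45)) - 48*(-82) = (-23 - 23*(67*(1/242) + 231*(1/45))) + 3936 = (-23 - 23*(67/242 + 77/15)) + 3936 = (-23 - 23*19639/3630) + 3936 = (-23 - 451697/3630) + 3936 = -535187/3630 + 3936 = 13752493/3630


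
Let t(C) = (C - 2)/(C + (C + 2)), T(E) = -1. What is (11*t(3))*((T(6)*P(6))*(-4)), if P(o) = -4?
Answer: -22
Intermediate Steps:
t(C) = (-2 + C)/(2 + 2*C) (t(C) = (-2 + C)/(C + (2 + C)) = (-2 + C)/(2 + 2*C))
(11*t(3))*((T(6)*P(6))*(-4)) = (11*((-2 + 3)/(2*(1 + 3))))*(-1*(-4)*(-4)) = (11*((½)*1/4))*(4*(-4)) = (11*((½)*(¼)*1))*(-16) = (11*(⅛))*(-16) = (11/8)*(-16) = -22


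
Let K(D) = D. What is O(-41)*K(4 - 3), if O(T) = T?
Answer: -41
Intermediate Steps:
O(-41)*K(4 - 3) = -41*(4 - 3) = -41*1 = -41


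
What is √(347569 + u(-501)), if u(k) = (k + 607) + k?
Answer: √347174 ≈ 589.21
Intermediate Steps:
u(k) = 607 + 2*k (u(k) = (607 + k) + k = 607 + 2*k)
√(347569 + u(-501)) = √(347569 + (607 + 2*(-501))) = √(347569 + (607 - 1002)) = √(347569 - 395) = √347174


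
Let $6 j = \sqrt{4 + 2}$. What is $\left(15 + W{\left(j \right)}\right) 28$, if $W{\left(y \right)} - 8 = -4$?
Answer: $532$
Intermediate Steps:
$j = \frac{\sqrt{6}}{6}$ ($j = \frac{\sqrt{4 + 2}}{6} = \frac{\sqrt{6}}{6} \approx 0.40825$)
$W{\left(y \right)} = 4$ ($W{\left(y \right)} = 8 - 4 = 4$)
$\left(15 + W{\left(j \right)}\right) 28 = \left(15 + 4\right) 28 = 19 \cdot 28 = 532$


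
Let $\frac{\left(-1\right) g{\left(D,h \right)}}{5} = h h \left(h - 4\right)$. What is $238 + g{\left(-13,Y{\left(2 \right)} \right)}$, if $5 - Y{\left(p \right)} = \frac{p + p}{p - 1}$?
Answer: $253$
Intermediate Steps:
$Y{\left(p \right)} = 5 - \frac{2 p}{-1 + p}$ ($Y{\left(p \right)} = 5 - \frac{p + p}{p - 1} = 5 - \frac{2 p}{-1 + p}$)
$g{\left(D,h \right)} = - 5 h^{2} \left(-4 + h\right)$ ($g{\left(D,h \right)} = - 5 h h \left(h - 4\right) = - 5 h^{2} \left(-4 + h\right)$)
$238 + g{\left(-13,Y{\left(2 \right)} \right)} = 238 + 5 \left(\frac{-5 + 3 \cdot 2}{-1 + 2}\right)^{2} \left(4 - \frac{-5 + 3 \cdot 2}{-1 + 2}\right) = 238 + 5 \left(\frac{-5 + 6}{1}\right)^{2} \left(4 - \frac{-5 + 6}{1}\right) = 238 + 5 \left(1 \cdot 1\right)^{2} \left(4 - 1 \cdot 1\right) = 238 + 5 \cdot 1^{2} \left(4 - 1\right) = 238 + 5 \cdot 1 \left(4 - 1\right) = 238 + 5 \cdot 1 \cdot 3 = 238 + 15 = 253$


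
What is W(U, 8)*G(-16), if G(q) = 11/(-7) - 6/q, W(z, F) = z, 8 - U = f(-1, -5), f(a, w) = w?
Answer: -871/56 ≈ -15.554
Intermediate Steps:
U = 13 (U = 8 - 1*(-5) = 8 + 5 = 13)
G(q) = -11/7 - 6/q (G(q) = 11*(-⅐) - 6/q = -11/7 - 6/q)
W(U, 8)*G(-16) = 13*(-11/7 - 6/(-16)) = 13*(-11/7 - 6*(-1/16)) = 13*(-11/7 + 3/8) = 13*(-67/56) = -871/56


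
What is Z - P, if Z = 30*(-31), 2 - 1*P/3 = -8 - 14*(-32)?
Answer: 384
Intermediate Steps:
P = -1314 (P = 6 - 3*(-8 - 14*(-32)) = 6 - 3*(-8 + 448) = 6 - 3*440 = 6 - 1320 = -1314)
Z = -930
Z - P = -930 - 1*(-1314) = -930 + 1314 = 384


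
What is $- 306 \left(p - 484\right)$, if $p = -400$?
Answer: $270504$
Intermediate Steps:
$- 306 \left(p - 484\right) = - 306 \left(-400 - 484\right) = \left(-306\right) \left(-884\right) = 270504$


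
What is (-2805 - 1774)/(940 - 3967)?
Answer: 4579/3027 ≈ 1.5127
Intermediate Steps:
(-2805 - 1774)/(940 - 3967) = -4579/(-3027) = -4579*(-1/3027) = 4579/3027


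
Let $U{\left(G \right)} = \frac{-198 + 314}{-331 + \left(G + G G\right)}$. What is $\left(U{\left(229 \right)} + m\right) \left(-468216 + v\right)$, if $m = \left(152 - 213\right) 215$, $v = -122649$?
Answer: $\frac{405585021086685}{52339} \approx 7.7492 \cdot 10^{9}$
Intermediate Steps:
$m = -13115$ ($m = \left(-61\right) 215 = -13115$)
$U{\left(G \right)} = \frac{116}{-331 + G + G^{2}}$ ($U{\left(G \right)} = \frac{116}{-331 + \left(G + G^{2}\right)} = \frac{116}{-331 + G + G^{2}}$)
$\left(U{\left(229 \right)} + m\right) \left(-468216 + v\right) = \left(\frac{116}{-331 + 229 + 229^{2}} - 13115\right) \left(-468216 - 122649\right) = \left(\frac{116}{-331 + 229 + 52441} - 13115\right) \left(-590865\right) = \left(\frac{116}{52339} - 13115\right) \left(-590865\right) = \left(- \frac{686425869}{52339}\right) \left(-590865\right) = \frac{405585021086685}{52339}$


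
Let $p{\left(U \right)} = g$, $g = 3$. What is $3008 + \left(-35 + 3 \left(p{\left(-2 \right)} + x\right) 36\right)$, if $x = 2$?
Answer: $3513$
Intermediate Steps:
$p{\left(U \right)} = 3$
$3008 + \left(-35 + 3 \left(p{\left(-2 \right)} + x\right) 36\right) = 3008 - \left(35 - 3 \left(3 + 2\right) 36\right) = 3008 - \left(35 - 3 \cdot 5 \cdot 36\right) = 3008 + \left(-35 + 15 \cdot 36\right) = 3008 + \left(-35 + 540\right) = 3008 + 505 = 3513$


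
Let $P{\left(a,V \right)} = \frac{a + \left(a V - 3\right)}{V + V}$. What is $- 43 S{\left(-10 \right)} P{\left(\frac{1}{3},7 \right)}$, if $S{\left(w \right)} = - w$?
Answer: $\frac{215}{21} \approx 10.238$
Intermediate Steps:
$P{\left(a,V \right)} = \frac{-3 + a + V a}{2 V}$ ($P{\left(a,V \right)} = \frac{a + \left(V a - 3\right)}{2 V} = \left(a + \left(-3 + V a\right)\right) \frac{1}{2 V} = \left(-3 + a + V a\right) \frac{1}{2 V} = \frac{-3 + a + V a}{2 V}$)
$- 43 S{\left(-10 \right)} P{\left(\frac{1}{3},7 \right)} = - 43 \left(\left(-1\right) \left(-10\right)\right) \frac{-3 + \frac{1}{3} + \frac{7}{3}}{2 \cdot 7} = \left(-43\right) 10 \cdot \frac{1}{2} \cdot \frac{1}{7} \left(-3 + \frac{1}{3} + 7 \cdot \frac{1}{3}\right) = - 430 \cdot \frac{1}{2} \cdot \frac{1}{7} \left(-3 + \frac{1}{3} + \frac{7}{3}\right) = - 430 \cdot \frac{1}{2} \cdot \frac{1}{7} \left(- \frac{1}{3}\right) = \left(-430\right) \left(- \frac{1}{42}\right) = \frac{215}{21}$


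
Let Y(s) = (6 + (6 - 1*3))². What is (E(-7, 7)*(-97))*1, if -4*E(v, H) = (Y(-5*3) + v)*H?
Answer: 25123/2 ≈ 12562.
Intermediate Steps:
Y(s) = 81 (Y(s) = (6 + (6 - 3))² = (6 + 3)² = 9² = 81)
E(v, H) = -H*(81 + v)/4 (E(v, H) = -(81 + v)*H/4 = -H*(81 + v)/4)
(E(-7, 7)*(-97))*1 = (-¼*7*(81 - 7)*(-97))*1 = (-¼*7*74*(-97))*1 = -259/2*(-97)*1 = (25123/2)*1 = 25123/2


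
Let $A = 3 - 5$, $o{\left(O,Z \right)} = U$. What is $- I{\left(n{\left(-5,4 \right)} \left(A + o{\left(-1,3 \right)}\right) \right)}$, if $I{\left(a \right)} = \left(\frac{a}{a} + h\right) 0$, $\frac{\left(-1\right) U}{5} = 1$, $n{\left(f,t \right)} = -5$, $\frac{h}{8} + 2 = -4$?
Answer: $0$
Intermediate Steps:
$h = -48$ ($h = -16 + 8 \left(-4\right) = -16 - 32 = -48$)
$U = -5$ ($U = \left(-5\right) 1 = -5$)
$o{\left(O,Z \right)} = -5$
$A = -2$ ($A = 3 - 5 = -2$)
$I{\left(a \right)} = 0$ ($I{\left(a \right)} = \left(\frac{a}{a} - 48\right) 0 = \left(1 - 48\right) 0 = \left(-47\right) 0 = 0$)
$- I{\left(n{\left(-5,4 \right)} \left(A + o{\left(-1,3 \right)}\right) \right)} = \left(-1\right) 0 = 0$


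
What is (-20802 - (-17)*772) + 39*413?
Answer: 8429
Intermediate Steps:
(-20802 - (-17)*772) + 39*413 = (-20802 - 1*(-13124)) + 16107 = (-20802 + 13124) + 16107 = -7678 + 16107 = 8429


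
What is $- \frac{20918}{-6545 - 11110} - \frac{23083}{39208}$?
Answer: $\frac{412622579}{692217240} \approx 0.59609$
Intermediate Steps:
$- \frac{20918}{-6545 - 11110} - \frac{23083}{39208} = - \frac{20918}{-17655} - \frac{23083}{39208} = \left(-20918\right) \left(- \frac{1}{17655}\right) - \frac{23083}{39208} = \frac{20918}{17655} - \frac{23083}{39208} = \frac{412622579}{692217240}$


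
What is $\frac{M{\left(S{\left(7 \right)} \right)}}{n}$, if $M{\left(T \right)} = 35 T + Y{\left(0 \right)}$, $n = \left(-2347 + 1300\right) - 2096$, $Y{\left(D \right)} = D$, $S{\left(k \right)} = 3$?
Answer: $- \frac{15}{449} \approx -0.033408$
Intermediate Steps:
$n = -3143$ ($n = -1047 - 2096 = -3143$)
$M{\left(T \right)} = 35 T$ ($M{\left(T \right)} = 35 T + 0 = 35 T$)
$\frac{M{\left(S{\left(7 \right)} \right)}}{n} = \frac{35 \cdot 3}{-3143} = 105 \left(- \frac{1}{3143}\right) = - \frac{15}{449}$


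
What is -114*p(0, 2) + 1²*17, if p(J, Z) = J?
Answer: 17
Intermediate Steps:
-114*p(0, 2) + 1²*17 = -114*0 + 1²*17 = 0 + 1*17 = 0 + 17 = 17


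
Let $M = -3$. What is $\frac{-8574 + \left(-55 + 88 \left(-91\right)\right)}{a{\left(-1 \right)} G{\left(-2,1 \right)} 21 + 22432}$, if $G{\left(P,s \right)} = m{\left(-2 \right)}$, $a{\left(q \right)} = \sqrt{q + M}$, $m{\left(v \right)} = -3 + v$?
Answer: $- \frac{93300296}{125809681} - \frac{1746885 i}{251619362} \approx -0.7416 - 0.0069426 i$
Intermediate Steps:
$a{\left(q \right)} = \sqrt{-3 + q}$ ($a{\left(q \right)} = \sqrt{q - 3} = \sqrt{-3 + q}$)
$G{\left(P,s \right)} = -5$ ($G{\left(P,s \right)} = -3 - 2 = -5$)
$\frac{-8574 + \left(-55 + 88 \left(-91\right)\right)}{a{\left(-1 \right)} G{\left(-2,1 \right)} 21 + 22432} = \frac{-8574 + \left(-55 + 88 \left(-91\right)\right)}{\sqrt{-3 - 1} \left(-5\right) 21 + 22432} = \frac{-8574 - 8063}{\sqrt{-4} \left(-5\right) 21 + 22432} = \frac{-8574 - 8063}{2 i \left(-5\right) 21 + 22432} = - \frac{16637}{- 10 i 21 + 22432} = - \frac{16637}{- 210 i + 22432} = - \frac{16637}{22432 - 210 i} = - 16637 \frac{22432 + 210 i}{503238724} = - \frac{16637 \left(22432 + 210 i\right)}{503238724}$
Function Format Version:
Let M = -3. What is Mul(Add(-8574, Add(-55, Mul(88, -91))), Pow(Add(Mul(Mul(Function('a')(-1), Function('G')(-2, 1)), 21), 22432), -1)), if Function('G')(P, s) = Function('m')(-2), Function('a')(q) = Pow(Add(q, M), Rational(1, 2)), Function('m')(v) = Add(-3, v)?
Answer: Add(Rational(-93300296, 125809681), Mul(Rational(-1746885, 251619362), I)) ≈ Add(-0.74160, Mul(-0.0069426, I))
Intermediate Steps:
Function('a')(q) = Pow(Add(-3, q), Rational(1, 2)) (Function('a')(q) = Pow(Add(q, -3), Rational(1, 2)) = Pow(Add(-3, q), Rational(1, 2)))
Function('G')(P, s) = -5 (Function('G')(P, s) = Add(-3, -2) = -5)
Mul(Add(-8574, Add(-55, Mul(88, -91))), Pow(Add(Mul(Mul(Function('a')(-1), Function('G')(-2, 1)), 21), 22432), -1)) = Mul(Add(-8574, Add(-55, Mul(88, -91))), Pow(Add(Mul(Mul(Pow(Add(-3, -1), Rational(1, 2)), -5), 21), 22432), -1)) = Mul(Add(-8574, Add(-55, -8008)), Pow(Add(Mul(Mul(Pow(-4, Rational(1, 2)), -5), 21), 22432), -1)) = Mul(Add(-8574, -8063), Pow(Add(Mul(Mul(Mul(2, I), -5), 21), 22432), -1)) = Mul(-16637, Pow(Add(Mul(Mul(-10, I), 21), 22432), -1)) = Mul(-16637, Pow(Add(Mul(-210, I), 22432), -1)) = Mul(-16637, Pow(Add(22432, Mul(-210, I)), -1)) = Mul(-16637, Mul(Rational(1, 503238724), Add(22432, Mul(210, I)))) = Mul(Rational(-16637, 503238724), Add(22432, Mul(210, I)))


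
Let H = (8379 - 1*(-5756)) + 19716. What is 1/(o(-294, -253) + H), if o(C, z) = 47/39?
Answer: 39/1320236 ≈ 2.9540e-5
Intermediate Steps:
o(C, z) = 47/39 (o(C, z) = 47*(1/39) = 47/39)
H = 33851 (H = (8379 + 5756) + 19716 = 14135 + 19716 = 33851)
1/(o(-294, -253) + H) = 1/(47/39 + 33851) = 1/(1320236/39) = 39/1320236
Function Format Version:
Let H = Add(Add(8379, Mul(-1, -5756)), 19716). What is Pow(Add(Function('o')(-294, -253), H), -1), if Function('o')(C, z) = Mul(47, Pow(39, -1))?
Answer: Rational(39, 1320236) ≈ 2.9540e-5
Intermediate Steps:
Function('o')(C, z) = Rational(47, 39) (Function('o')(C, z) = Mul(47, Rational(1, 39)) = Rational(47, 39))
H = 33851 (H = Add(Add(8379, 5756), 19716) = Add(14135, 19716) = 33851)
Pow(Add(Function('o')(-294, -253), H), -1) = Pow(Add(Rational(47, 39), 33851), -1) = Pow(Rational(1320236, 39), -1) = Rational(39, 1320236)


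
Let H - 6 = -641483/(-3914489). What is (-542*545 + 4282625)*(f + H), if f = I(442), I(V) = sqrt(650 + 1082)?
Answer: 96205668756995/3914489 + 7974470*sqrt(433) ≈ 1.9051e+8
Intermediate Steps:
I(V) = 2*sqrt(433) (I(V) = sqrt(1732) = 2*sqrt(433))
H = 24128417/3914489 (H = 6 - 641483/(-3914489) = 6 - 641483*(-1/3914489) = 6 + 641483/3914489 = 24128417/3914489 ≈ 6.1639)
f = 2*sqrt(433) ≈ 41.617
(-542*545 + 4282625)*(f + H) = (-542*545 + 4282625)*(2*sqrt(433) + 24128417/3914489) = (-295390 + 4282625)*(24128417/3914489 + 2*sqrt(433)) = 3987235*(24128417/3914489 + 2*sqrt(433)) = 96205668756995/3914489 + 7974470*sqrt(433)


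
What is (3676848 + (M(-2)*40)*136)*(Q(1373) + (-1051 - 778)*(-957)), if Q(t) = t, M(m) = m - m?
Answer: 6440830239648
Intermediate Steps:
M(m) = 0
(3676848 + (M(-2)*40)*136)*(Q(1373) + (-1051 - 778)*(-957)) = (3676848 + (0*40)*136)*(1373 + (-1051 - 778)*(-957)) = (3676848 + 0*136)*(1373 - 1829*(-957)) = (3676848 + 0)*(1373 + 1750353) = 3676848*1751726 = 6440830239648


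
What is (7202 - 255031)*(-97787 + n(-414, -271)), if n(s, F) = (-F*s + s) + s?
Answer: 52244583661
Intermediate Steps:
n(s, F) = 2*s - F*s (n(s, F) = (-F*s + s) + s = (s - F*s) + s = 2*s - F*s)
(7202 - 255031)*(-97787 + n(-414, -271)) = (7202 - 255031)*(-97787 - 414*(2 - 1*(-271))) = -247829*(-97787 - 414*(2 + 271)) = -247829*(-97787 - 414*273) = -247829*(-97787 - 113022) = -247829*(-210809) = 52244583661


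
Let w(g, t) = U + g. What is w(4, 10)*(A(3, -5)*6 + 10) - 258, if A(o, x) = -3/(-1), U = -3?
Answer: -230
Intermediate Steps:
A(o, x) = 3 (A(o, x) = -3*(-1) = 3)
w(g, t) = -3 + g
w(4, 10)*(A(3, -5)*6 + 10) - 258 = (-3 + 4)*(3*6 + 10) - 258 = 1*(18 + 10) - 258 = 1*28 - 258 = 28 - 258 = -230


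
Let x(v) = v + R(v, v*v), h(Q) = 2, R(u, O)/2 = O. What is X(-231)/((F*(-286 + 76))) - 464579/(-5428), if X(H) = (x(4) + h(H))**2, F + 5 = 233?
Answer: 146290819/1709820 ≈ 85.559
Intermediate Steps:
R(u, O) = 2*O
x(v) = v + 2*v**2 (x(v) = v + 2*(v*v) = v + 2*v**2)
F = 228 (F = -5 + 233 = 228)
X(H) = 1444 (X(H) = (4*(1 + 2*4) + 2)**2 = (4*(1 + 8) + 2)**2 = (4*9 + 2)**2 = (36 + 2)**2 = 38**2 = 1444)
X(-231)/((F*(-286 + 76))) - 464579/(-5428) = 1444/((228*(-286 + 76))) - 464579/(-5428) = 1444/((228*(-210))) - 464579*(-1/5428) = 1444/(-47880) + 464579/5428 = 1444*(-1/47880) + 464579/5428 = -19/630 + 464579/5428 = 146290819/1709820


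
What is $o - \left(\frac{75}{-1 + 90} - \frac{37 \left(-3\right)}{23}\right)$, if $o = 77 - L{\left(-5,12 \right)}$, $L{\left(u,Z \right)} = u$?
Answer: $\frac{156250}{2047} \approx 76.331$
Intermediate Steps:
$o = 82$ ($o = 77 - -5 = 77 + 5 = 82$)
$o - \left(\frac{75}{-1 + 90} - \frac{37 \left(-3\right)}{23}\right) = 82 - \left(\frac{75}{-1 + 90} - \frac{37 \left(-3\right)}{23}\right) = 82 - \left(\frac{111}{23} + \frac{75}{89}\right) = 82 - \frac{11604}{2047} = \frac{156250}{2047}$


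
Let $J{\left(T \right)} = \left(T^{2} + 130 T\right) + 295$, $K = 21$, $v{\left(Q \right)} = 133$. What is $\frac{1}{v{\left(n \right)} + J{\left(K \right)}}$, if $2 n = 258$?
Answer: $\frac{1}{3599} \approx 0.00027785$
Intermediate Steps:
$n = 129$ ($n = \frac{1}{2} \cdot 258 = 129$)
$J{\left(T \right)} = 295 + T^{2} + 130 T$
$\frac{1}{v{\left(n \right)} + J{\left(K \right)}} = \frac{1}{133 + \left(295 + 21^{2} + 130 \cdot 21\right)} = \frac{1}{133 + \left(295 + 441 + 2730\right)} = \frac{1}{133 + 3466} = \frac{1}{3599}$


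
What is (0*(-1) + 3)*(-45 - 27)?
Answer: -216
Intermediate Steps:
(0*(-1) + 3)*(-45 - 27) = (0 + 3)*(-72) = 3*(-72) = -216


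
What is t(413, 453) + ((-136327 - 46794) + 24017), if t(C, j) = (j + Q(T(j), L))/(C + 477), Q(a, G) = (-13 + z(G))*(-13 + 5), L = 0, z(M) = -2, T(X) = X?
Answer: -141601987/890 ≈ -1.5910e+5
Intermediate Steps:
Q(a, G) = 120 (Q(a, G) = (-13 - 2)*(-13 + 5) = -15*(-8) = 120)
t(C, j) = (120 + j)/(477 + C) (t(C, j) = (j + 120)/(C + 477) = (120 + j)/(477 + C))
t(413, 453) + ((-136327 - 46794) + 24017) = (120 + 453)/(477 + 413) + ((-136327 - 46794) + 24017) = 573/890 + (-183121 + 24017) = (1/890)*573 - 159104 = 573/890 - 159104 = -141601987/890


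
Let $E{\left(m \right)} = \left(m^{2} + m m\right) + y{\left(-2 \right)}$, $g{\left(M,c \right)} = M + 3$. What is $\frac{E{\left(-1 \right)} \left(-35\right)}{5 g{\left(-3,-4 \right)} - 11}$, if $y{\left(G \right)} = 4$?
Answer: $\frac{210}{11} \approx 19.091$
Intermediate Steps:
$g{\left(M,c \right)} = 3 + M$
$E{\left(m \right)} = 4 + 2 m^{2}$ ($E{\left(m \right)} = \left(m^{2} + m m\right) + 4 = \left(m^{2} + m^{2}\right) + 4 = 2 m^{2} + 4 = 4 + 2 m^{2}$)
$\frac{E{\left(-1 \right)} \left(-35\right)}{5 g{\left(-3,-4 \right)} - 11} = \frac{\left(4 + 2 \left(-1\right)^{2}\right) \left(-35\right)}{5 \left(3 - 3\right) - 11} = \frac{\left(4 + 2 \cdot 1\right) \left(-35\right)}{5 \cdot 0 - 11} = \frac{\left(4 + 2\right) \left(-35\right)}{0 - 11} = \frac{6 \left(-35\right)}{-11} = \left(-210\right) \left(- \frac{1}{11}\right) = \frac{210}{11}$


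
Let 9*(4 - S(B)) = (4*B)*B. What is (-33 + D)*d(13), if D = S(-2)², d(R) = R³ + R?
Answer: -5023330/81 ≈ -62016.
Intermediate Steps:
S(B) = 4 - 4*B²/9 (S(B) = 4 - 4*B*B/9 = 4 - 4*B²/9)
d(R) = R + R³
D = 400/81 (D = (4 - 4/9*(-2)²)² = (4 - 4/9*4)² = (4 - 16/9)² = (20/9)² = 400/81 ≈ 4.9383)
(-33 + D)*d(13) = (-33 + 400/81)*(13 + 13³) = -2273*(13 + 2197)/81 = -2273/81*2210 = -5023330/81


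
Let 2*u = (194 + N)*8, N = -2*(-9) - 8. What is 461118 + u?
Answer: 461934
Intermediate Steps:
N = 10 (N = 18 - 8 = 10)
u = 816 (u = ((194 + 10)*8)/2 = (204*8)/2 = (½)*1632 = 816)
461118 + u = 461118 + 816 = 461934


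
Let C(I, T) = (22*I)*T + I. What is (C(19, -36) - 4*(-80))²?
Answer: 216354681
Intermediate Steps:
C(I, T) = I + 22*I*T (C(I, T) = 22*I*T + I = I + 22*I*T)
(C(19, -36) - 4*(-80))² = (19*(1 + 22*(-36)) - 4*(-80))² = (19*(1 - 792) + 320)² = (19*(-791) + 320)² = (-15029 + 320)² = (-14709)² = 216354681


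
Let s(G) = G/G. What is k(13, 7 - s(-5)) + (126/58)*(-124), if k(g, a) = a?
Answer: -7638/29 ≈ -263.38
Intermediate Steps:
s(G) = 1
k(13, 7 - s(-5)) + (126/58)*(-124) = (7 - 1*1) + (126/58)*(-124) = (7 - 1) + (126*(1/58))*(-124) = 6 + (63/29)*(-124) = 6 - 7812/29 = -7638/29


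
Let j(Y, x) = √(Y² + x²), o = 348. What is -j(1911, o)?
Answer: -15*√16769 ≈ -1942.4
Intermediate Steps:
-j(1911, o) = -√(1911² + 348²) = -√(3651921 + 121104) = -√3773025 = -15*√16769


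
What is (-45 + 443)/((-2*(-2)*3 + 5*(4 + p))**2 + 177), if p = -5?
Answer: 199/113 ≈ 1.7611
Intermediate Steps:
(-45 + 443)/((-2*(-2)*3 + 5*(4 + p))**2 + 177) = (-45 + 443)/((-2*(-2)*3 + 5*(4 - 5))**2 + 177) = 398/((4*3 + 5*(-1))**2 + 177) = 398/((12 - 5)**2 + 177) = 398/(7**2 + 177) = 398/(49 + 177) = 398/226 = 398*(1/226) = 199/113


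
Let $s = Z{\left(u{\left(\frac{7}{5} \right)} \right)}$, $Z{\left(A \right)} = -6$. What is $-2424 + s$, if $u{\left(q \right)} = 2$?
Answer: $-2430$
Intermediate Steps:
$s = -6$
$-2424 + s = -2424 - 6 = -2430$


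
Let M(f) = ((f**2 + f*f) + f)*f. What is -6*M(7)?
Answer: -4410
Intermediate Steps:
M(f) = f*(f + 2*f**2) (M(f) = ((f**2 + f**2) + f)*f = (2*f**2 + f)*f = (f + 2*f**2)*f = f*(f + 2*f**2))
-6*M(7) = -6*7**2*(1 + 2*7) = -294*(1 + 14) = -294*15 = -6*735 = -4410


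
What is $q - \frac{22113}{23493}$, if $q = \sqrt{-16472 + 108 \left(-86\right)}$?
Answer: $- \frac{7371}{7831} + 4 i \sqrt{1610} \approx -0.94126 + 160.5 i$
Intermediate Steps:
$q = 4 i \sqrt{1610}$ ($q = \sqrt{-16472 - 9288} = \sqrt{-25760} = 4 i \sqrt{1610} \approx 160.5 i$)
$q - \frac{22113}{23493} = 4 i \sqrt{1610} - \frac{22113}{23493} = 4 i \sqrt{1610} - 22113 \cdot \frac{1}{23493} = 4 i \sqrt{1610} - \frac{7371}{7831} = - \frac{7371}{7831} + 4 i \sqrt{1610}$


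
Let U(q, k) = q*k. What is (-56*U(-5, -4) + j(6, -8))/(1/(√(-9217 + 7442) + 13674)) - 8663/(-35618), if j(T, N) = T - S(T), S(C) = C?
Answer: -545485387177/35618 - 5600*I*√71 ≈ -1.5315e+7 - 47186.0*I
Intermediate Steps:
U(q, k) = k*q
j(T, N) = 0 (j(T, N) = T - T = 0)
(-56*U(-5, -4) + j(6, -8))/(1/(√(-9217 + 7442) + 13674)) - 8663/(-35618) = (-(-224)*(-5) + 0)/(1/(√(-9217 + 7442) + 13674)) - 8663/(-35618) = (-56*20 + 0)/(1/(√(-1775) + 13674)) - 8663*(-1/35618) = (-1120 + 0)/(1/(5*I*√71 + 13674)) + 8663/35618 = -(15314880 + 5600*I*√71) + 8663/35618 = -1120*(13674 + 5*I*√71) + 8663/35618 = (-15314880 - 5600*I*√71) + 8663/35618 = -545485387177/35618 - 5600*I*√71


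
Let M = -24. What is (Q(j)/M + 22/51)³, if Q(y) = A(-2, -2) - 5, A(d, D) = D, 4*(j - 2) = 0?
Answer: 25672375/67917312 ≈ 0.37799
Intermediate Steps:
j = 2 (j = 2 + (¼)*0 = 2 + 0 = 2)
Q(y) = -7 (Q(y) = -2 - 5 = -7)
(Q(j)/M + 22/51)³ = (-7/(-24) + 22/51)³ = (-7*(-1/24) + 22*(1/51))³ = (7/24 + 22/51)³ = (295/408)³ = 25672375/67917312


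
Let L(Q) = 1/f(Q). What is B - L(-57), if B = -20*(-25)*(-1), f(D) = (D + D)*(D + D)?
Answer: -6498001/12996 ≈ -500.00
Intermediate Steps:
f(D) = 4*D² (f(D) = (2*D)*(2*D) = 4*D²)
B = -500 (B = 500*(-1) = -500)
L(Q) = 1/(4*Q²)
B - L(-57) = -500 - 1/(4*(-57)²) = -500 - 1/(4*3249) = -500 - 1*1/12996 = -500 - 1/12996 = -6498001/12996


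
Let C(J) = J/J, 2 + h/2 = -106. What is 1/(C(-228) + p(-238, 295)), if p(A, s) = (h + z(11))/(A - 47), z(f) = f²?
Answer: ¾ ≈ 0.75000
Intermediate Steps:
h = -216 (h = -4 + 2*(-106) = -4 - 212 = -216)
p(A, s) = -95/(-47 + A) (p(A, s) = (-216 + 11²)/(A - 47) = (-216 + 121)/(-47 + A) = -95/(-47 + A))
C(J) = 1
1/(C(-228) + p(-238, 295)) = 1/(1 - 95/(-47 - 238)) = 1/(1 - 95/(-285)) = 1/(1 - 95*(-1/285)) = 1/(1 + ⅓) = 1/(4/3) = ¾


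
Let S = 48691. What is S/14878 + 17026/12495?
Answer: 861706873/185900610 ≈ 4.6353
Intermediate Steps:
S/14878 + 17026/12495 = 48691/14878 + 17026/12495 = 861706873/185900610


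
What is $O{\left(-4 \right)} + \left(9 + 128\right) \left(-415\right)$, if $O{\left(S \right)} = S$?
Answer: $-56859$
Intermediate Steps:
$O{\left(-4 \right)} + \left(9 + 128\right) \left(-415\right) = -4 + \left(9 + 128\right) \left(-415\right) = -4 + 137 \left(-415\right) = -4 - 56855 = -56859$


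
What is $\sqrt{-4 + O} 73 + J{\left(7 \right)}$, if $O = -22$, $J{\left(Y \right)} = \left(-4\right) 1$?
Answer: $-4 + 73 i \sqrt{26} \approx -4.0 + 372.23 i$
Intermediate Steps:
$J{\left(Y \right)} = -4$
$\sqrt{-4 + O} 73 + J{\left(7 \right)} = \sqrt{-4 - 22} \cdot 73 - 4 = \sqrt{-26} \cdot 73 - 4 = i \sqrt{26} \cdot 73 - 4 = 73 i \sqrt{26} - 4 = -4 + 73 i \sqrt{26}$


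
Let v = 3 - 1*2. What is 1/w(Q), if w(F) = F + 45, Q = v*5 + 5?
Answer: 1/55 ≈ 0.018182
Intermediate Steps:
v = 1 (v = 3 - 2 = 1)
Q = 10 (Q = 1*5 + 5 = 5 + 5 = 10)
w(F) = 45 + F
1/w(Q) = 1/(45 + 10) = 1/55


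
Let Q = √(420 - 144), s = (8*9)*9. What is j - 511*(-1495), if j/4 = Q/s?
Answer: 763945 + √69/81 ≈ 7.6395e+5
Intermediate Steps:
s = 648 (s = 72*9 = 648)
Q = 2*√69 (Q = √276 = 2*√69 ≈ 16.613)
j = √69/81 (j = 4*((2*√69)/648) = 4*((2*√69)*(1/648)) = 4*(√69/324) = √69/81 ≈ 0.10255)
j - 511*(-1495) = √69/81 - 511*(-1495) = √69/81 + 763945 = 763945 + √69/81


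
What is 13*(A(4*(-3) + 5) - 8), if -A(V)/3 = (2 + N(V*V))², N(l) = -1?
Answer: -143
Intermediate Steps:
A(V) = -3 (A(V) = -3*(2 - 1)² = -3*1² = -3*1 = -3)
13*(A(4*(-3) + 5) - 8) = 13*(-3 - 8) = 13*(-11) = -143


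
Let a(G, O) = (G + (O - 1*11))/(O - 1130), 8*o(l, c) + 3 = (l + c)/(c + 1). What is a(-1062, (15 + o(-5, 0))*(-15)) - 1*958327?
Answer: -1284156897/1340 ≈ -9.5833e+5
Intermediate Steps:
o(l, c) = -3/8 + (c + l)/(8*(1 + c)) (o(l, c) = -3/8 + ((l + c)/(c + 1))/8 = -3/8 + ((c + l)/(1 + c))/8 = -3/8 + (c + l)/(8*(1 + c)))
a(G, O) = (-11 + G + O)/(-1130 + O) (a(G, O) = (G + (O - 11))/(-1130 + O) = (G + (-11 + O))/(-1130 + O) = (-11 + G + O)/(-1130 + O))
a(-1062, (15 + o(-5, 0))*(-15)) - 1*958327 = (-11 - 1062 + (15 + (-3 - 5 - 2*0)/(8*(1 + 0)))*(-15))/(-1130 + (15 + (-3 - 5 - 2*0)/(8*(1 + 0)))*(-15)) - 1*958327 = (-11 - 1062 + (15 + (1/8)*(-3 - 5 + 0)/1)*(-15))/(-1130 + (15 + (1/8)*(-3 - 5 + 0)/1)*(-15)) - 958327 = (-11 - 1062 + (15 + (1/8)*1*(-8))*(-15))/(-1130 + (15 + (1/8)*1*(-8))*(-15)) - 958327 = (-11 - 1062 + (15 - 1)*(-15))/(-1130 + (15 - 1)*(-15)) - 958327 = (-11 - 1062 + 14*(-15))/(-1130 + 14*(-15)) - 958327 = (-11 - 1062 - 210)/(-1130 - 210) - 958327 = -1283/(-1340) - 958327 = -1/1340*(-1283) - 958327 = 1283/1340 - 958327 = -1284156897/1340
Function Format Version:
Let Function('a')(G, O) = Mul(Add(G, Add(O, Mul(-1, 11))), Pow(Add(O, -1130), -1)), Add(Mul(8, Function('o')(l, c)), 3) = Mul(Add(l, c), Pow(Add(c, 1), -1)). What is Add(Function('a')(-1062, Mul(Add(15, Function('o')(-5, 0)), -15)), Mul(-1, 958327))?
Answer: Rational(-1284156897, 1340) ≈ -9.5833e+5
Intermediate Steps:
Function('o')(l, c) = Add(Rational(-3, 8), Mul(Rational(1, 8), Pow(Add(1, c), -1), Add(c, l))) (Function('o')(l, c) = Add(Rational(-3, 8), Mul(Rational(1, 8), Mul(Add(l, c), Pow(Add(c, 1), -1)))) = Add(Rational(-3, 8), Mul(Rational(1, 8), Mul(Add(c, l), Pow(Add(1, c), -1)))) = Add(Rational(-3, 8), Mul(Rational(1, 8), Mul(Pow(Add(1, c), -1), Add(c, l)))) = Add(Rational(-3, 8), Mul(Rational(1, 8), Pow(Add(1, c), -1), Add(c, l))))
Function('a')(G, O) = Mul(Pow(Add(-1130, O), -1), Add(-11, G, O)) (Function('a')(G, O) = Mul(Add(G, Add(O, -11)), Pow(Add(-1130, O), -1)) = Mul(Add(G, Add(-11, O)), Pow(Add(-1130, O), -1)) = Mul(Add(-11, G, O), Pow(Add(-1130, O), -1)) = Mul(Pow(Add(-1130, O), -1), Add(-11, G, O)))
Add(Function('a')(-1062, Mul(Add(15, Function('o')(-5, 0)), -15)), Mul(-1, 958327)) = Add(Mul(Pow(Add(-1130, Mul(Add(15, Mul(Rational(1, 8), Pow(Add(1, 0), -1), Add(-3, -5, Mul(-2, 0)))), -15)), -1), Add(-11, -1062, Mul(Add(15, Mul(Rational(1, 8), Pow(Add(1, 0), -1), Add(-3, -5, Mul(-2, 0)))), -15))), Mul(-1, 958327)) = Add(Mul(Pow(Add(-1130, Mul(Add(15, Mul(Rational(1, 8), Pow(1, -1), Add(-3, -5, 0))), -15)), -1), Add(-11, -1062, Mul(Add(15, Mul(Rational(1, 8), Pow(1, -1), Add(-3, -5, 0))), -15))), -958327) = Add(Mul(Pow(Add(-1130, Mul(Add(15, Mul(Rational(1, 8), 1, -8)), -15)), -1), Add(-11, -1062, Mul(Add(15, Mul(Rational(1, 8), 1, -8)), -15))), -958327) = Add(Mul(Pow(Add(-1130, Mul(Add(15, -1), -15)), -1), Add(-11, -1062, Mul(Add(15, -1), -15))), -958327) = Add(Mul(Pow(Add(-1130, Mul(14, -15)), -1), Add(-11, -1062, Mul(14, -15))), -958327) = Add(Mul(Pow(Add(-1130, -210), -1), Add(-11, -1062, -210)), -958327) = Add(Mul(Pow(-1340, -1), -1283), -958327) = Add(Mul(Rational(-1, 1340), -1283), -958327) = Add(Rational(1283, 1340), -958327) = Rational(-1284156897, 1340)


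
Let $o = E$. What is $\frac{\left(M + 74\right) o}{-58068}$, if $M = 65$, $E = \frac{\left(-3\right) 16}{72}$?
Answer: $\frac{139}{87102} \approx 0.0015958$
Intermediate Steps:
$E = - \frac{2}{3}$ ($E = \left(-48\right) \frac{1}{72} = - \frac{2}{3} \approx -0.66667$)
$o = - \frac{2}{3} \approx -0.66667$
$\frac{\left(M + 74\right) o}{-58068} = \frac{\left(65 + 74\right) \left(- \frac{2}{3}\right)}{-58068} = 139 \left(- \frac{2}{3}\right) \left(- \frac{1}{58068}\right) = \left(- \frac{278}{3}\right) \left(- \frac{1}{58068}\right) = \frac{139}{87102}$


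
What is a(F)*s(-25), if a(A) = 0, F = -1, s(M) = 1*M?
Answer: 0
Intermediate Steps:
s(M) = M
a(F)*s(-25) = 0*(-25) = 0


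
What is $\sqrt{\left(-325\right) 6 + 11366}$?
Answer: $2 \sqrt{2354} \approx 97.036$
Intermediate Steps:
$\sqrt{\left(-325\right) 6 + 11366} = \sqrt{-1950 + 11366} = \sqrt{9416} = 2 \sqrt{2354}$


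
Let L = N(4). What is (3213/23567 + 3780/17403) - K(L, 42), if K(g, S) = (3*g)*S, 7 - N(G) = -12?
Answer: -327240594765/136712167 ≈ -2393.6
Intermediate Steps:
N(G) = 19 (N(G) = 7 - 1*(-12) = 7 + 12 = 19)
L = 19
K(g, S) = 3*S*g
(3213/23567 + 3780/17403) - K(L, 42) = (3213/23567 + 3780/17403) - 3*42*19 = (3213*(1/23567) + 3780*(1/17403)) - 1*2394 = (3213/23567 + 1260/5801) - 2394 = 48333033/136712167 - 2394 = -327240594765/136712167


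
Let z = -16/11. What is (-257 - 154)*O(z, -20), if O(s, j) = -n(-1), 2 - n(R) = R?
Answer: 1233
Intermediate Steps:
n(R) = 2 - R
z = -16/11 (z = -16*1/11 = -16/11 ≈ -1.4545)
O(s, j) = -3 (O(s, j) = -(2 - 1*(-1)) = -(2 + 1) = -1*3 = -3)
(-257 - 154)*O(z, -20) = (-257 - 154)*(-3) = -411*(-3) = 1233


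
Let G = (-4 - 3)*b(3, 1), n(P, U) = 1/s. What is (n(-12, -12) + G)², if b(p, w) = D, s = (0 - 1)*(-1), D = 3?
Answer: 400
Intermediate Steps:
s = 1 (s = -1*(-1) = 1)
b(p, w) = 3
n(P, U) = 1 (n(P, U) = 1/1 = 1)
G = -21 (G = (-4 - 3)*3 = -7*3 = -21)
(n(-12, -12) + G)² = (1 - 21)² = (-20)² = 400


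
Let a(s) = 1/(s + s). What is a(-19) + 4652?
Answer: 176775/38 ≈ 4652.0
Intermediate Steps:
a(s) = 1/(2*s)
a(-19) + 4652 = (1/2)/(-19) + 4652 = (1/2)*(-1/19) + 4652 = -1/38 + 4652 = 176775/38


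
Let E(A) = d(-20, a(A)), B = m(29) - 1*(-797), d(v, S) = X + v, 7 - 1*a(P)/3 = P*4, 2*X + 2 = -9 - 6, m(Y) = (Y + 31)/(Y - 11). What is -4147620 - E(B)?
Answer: -8295183/2 ≈ -4.1476e+6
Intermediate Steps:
m(Y) = (31 + Y)/(-11 + Y)
X = -17/2 (X = -1 + (-9 - 6)/2 = -1 + (½)*(-15) = -1 - 15/2 = -17/2 ≈ -8.5000)
a(P) = 21 - 12*P (a(P) = 21 - 3*P*4 = 21 - 12*P)
d(v, S) = -17/2 + v
B = 2401/3 (B = (31 + 29)/(-11 + 29) - 1*(-797) = 60/18 + 797 = (1/18)*60 + 797 = 10/3 + 797 = 2401/3 ≈ 800.33)
E(A) = -57/2 (E(A) = -17/2 - 20 = -57/2)
-4147620 - E(B) = -4147620 - 1*(-57/2) = -4147620 + 57/2 = -8295183/2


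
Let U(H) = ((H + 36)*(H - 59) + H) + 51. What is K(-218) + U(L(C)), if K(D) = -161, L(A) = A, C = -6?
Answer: -2066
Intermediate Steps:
U(H) = 51 + H + (-59 + H)*(36 + H) (U(H) = ((36 + H)*(-59 + H) + H) + 51 = ((-59 + H)*(36 + H) + H) + 51 = (H + (-59 + H)*(36 + H)) + 51 = 51 + H + (-59 + H)*(36 + H))
K(-218) + U(L(C)) = -161 + (-2073 + (-6)² - 22*(-6)) = -161 + (-2073 + 36 + 132) = -161 - 1905 = -2066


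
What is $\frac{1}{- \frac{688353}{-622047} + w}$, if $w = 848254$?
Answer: $\frac{207349}{175884848097} \approx 1.1789 \cdot 10^{-6}$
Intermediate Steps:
$\frac{1}{- \frac{688353}{-622047} + w} = \frac{1}{- \frac{688353}{-622047} + 848254} = \frac{1}{\left(-688353\right) \left(- \frac{1}{622047}\right) + 848254} = \frac{1}{\frac{229451}{207349} + 848254} = \frac{1}{\frac{175884848097}{207349}} = \frac{207349}{175884848097}$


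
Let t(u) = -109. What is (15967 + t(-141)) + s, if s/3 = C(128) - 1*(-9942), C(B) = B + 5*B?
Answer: 47988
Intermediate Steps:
C(B) = 6*B
s = 32130 (s = 3*(6*128 - 1*(-9942)) = 3*(768 + 9942) = 3*10710 = 32130)
(15967 + t(-141)) + s = (15967 - 109) + 32130 = 15858 + 32130 = 47988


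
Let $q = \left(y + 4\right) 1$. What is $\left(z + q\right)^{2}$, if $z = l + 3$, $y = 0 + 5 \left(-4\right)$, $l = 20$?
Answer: $49$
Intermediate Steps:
$y = -20$ ($y = 0 - 20 = -20$)
$q = -16$ ($q = \left(-20 + 4\right) 1 = \left(-16\right) 1 = -16$)
$z = 23$ ($z = 20 + 3 = 23$)
$\left(z + q\right)^{2} = \left(23 - 16\right)^{2} = 7^{2} = 49$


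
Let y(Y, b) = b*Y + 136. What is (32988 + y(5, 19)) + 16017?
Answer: 49236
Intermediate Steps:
y(Y, b) = 136 + Y*b (y(Y, b) = Y*b + 136 = 136 + Y*b)
(32988 + y(5, 19)) + 16017 = (32988 + (136 + 5*19)) + 16017 = (32988 + (136 + 95)) + 16017 = (32988 + 231) + 16017 = 33219 + 16017 = 49236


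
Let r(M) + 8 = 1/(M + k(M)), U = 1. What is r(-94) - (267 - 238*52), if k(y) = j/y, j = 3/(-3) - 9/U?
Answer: 53401666/4413 ≈ 12101.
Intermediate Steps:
j = -10 (j = 3/(-3) - 9/1 = 3*(-1/3) - 9*1 = -1 - 9 = -10)
k(y) = -10/y
r(M) = -8 + 1/(M - 10/M)
r(-94) - (267 - 238*52) = (80 - 94*(1 - 8*(-94)))/(-10 + (-94)**2) - (267 - 238*52) = (80 - 94*(1 + 752))/(-10 + 8836) - (267 - 12376) = (80 - 94*753)/8826 - 1*(-12109) = (80 - 70782)/8826 + 12109 = (1/8826)*(-70702) + 12109 = -35351/4413 + 12109 = 53401666/4413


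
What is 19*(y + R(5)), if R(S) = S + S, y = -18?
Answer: -152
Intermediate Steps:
R(S) = 2*S
19*(y + R(5)) = 19*(-18 + 2*5) = 19*(-18 + 10) = 19*(-8) = -152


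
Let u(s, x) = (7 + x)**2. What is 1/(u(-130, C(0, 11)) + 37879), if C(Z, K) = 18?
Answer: 1/38504 ≈ 2.5971e-5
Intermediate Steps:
1/(u(-130, C(0, 11)) + 37879) = 1/((7 + 18)**2 + 37879) = 1/(25**2 + 37879) = 1/(625 + 37879) = 1/38504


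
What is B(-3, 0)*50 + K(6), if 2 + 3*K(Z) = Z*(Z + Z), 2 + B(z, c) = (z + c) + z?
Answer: -1130/3 ≈ -376.67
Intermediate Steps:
B(z, c) = -2 + c + 2*z (B(z, c) = -2 + ((z + c) + z) = -2 + ((c + z) + z) = -2 + (c + 2*z) = -2 + c + 2*z)
K(Z) = -2/3 + 2*Z**2/3 (K(Z) = -2/3 + (Z*(Z + Z))/3 = -2/3 + (Z*(2*Z))/3 = -2/3 + (2*Z**2)/3 = -2/3 + 2*Z**2/3)
B(-3, 0)*50 + K(6) = (-2 + 0 + 2*(-3))*50 + (-2/3 + (2/3)*6**2) = (-2 + 0 - 6)*50 + (-2/3 + (2/3)*36) = -8*50 + (-2/3 + 24) = -400 + 70/3 = -1130/3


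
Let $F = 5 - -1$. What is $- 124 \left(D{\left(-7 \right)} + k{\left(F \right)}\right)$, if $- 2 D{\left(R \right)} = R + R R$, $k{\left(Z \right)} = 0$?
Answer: $2604$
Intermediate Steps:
$F = 6$ ($F = 5 + 1 = 6$)
$D{\left(R \right)} = - \frac{R}{2} - \frac{R^{2}}{2}$ ($D{\left(R \right)} = - \frac{R + R R}{2} = - \frac{R + R^{2}}{2} = - \frac{R}{2} - \frac{R^{2}}{2}$)
$- 124 \left(D{\left(-7 \right)} + k{\left(F \right)}\right) = - 124 \left(\left(- \frac{1}{2}\right) \left(-7\right) \left(1 - 7\right) + 0\right) = - 124 \left(\left(- \frac{1}{2}\right) \left(-7\right) \left(-6\right) + 0\right) = - 124 \left(-21 + 0\right) = \left(-124\right) \left(-21\right) = 2604$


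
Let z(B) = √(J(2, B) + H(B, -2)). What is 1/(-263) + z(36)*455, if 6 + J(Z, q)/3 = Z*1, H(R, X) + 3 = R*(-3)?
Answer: -1/263 + 455*I*√123 ≈ -0.0038023 + 5046.2*I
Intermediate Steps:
H(R, X) = -3 - 3*R (H(R, X) = -3 + R*(-3) = -3 - 3*R)
J(Z, q) = -18 + 3*Z (J(Z, q) = -18 + 3*(Z*1) = -18 + 3*Z)
z(B) = √(-15 - 3*B) (z(B) = √((-18 + 3*2) + (-3 - 3*B)) = √((-18 + 6) + (-3 - 3*B)) = √(-12 + (-3 - 3*B)) = √(-15 - 3*B))
1/(-263) + z(36)*455 = 1/(-263) + √(-15 - 3*36)*455 = -1/263 + √(-15 - 108)*455 = -1/263 + √(-123)*455 = -1/263 + (I*√123)*455 = -1/263 + 455*I*√123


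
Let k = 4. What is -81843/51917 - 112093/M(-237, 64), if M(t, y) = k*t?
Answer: 5741945117/49217316 ≈ 116.67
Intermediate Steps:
M(t, y) = 4*t
-81843/51917 - 112093/M(-237, 64) = -81843/51917 - 112093/(4*(-237)) = -81843*1/51917 - 112093/(-948) = -81843/51917 - 112093*(-1/948) = -81843/51917 + 112093/948 = 5741945117/49217316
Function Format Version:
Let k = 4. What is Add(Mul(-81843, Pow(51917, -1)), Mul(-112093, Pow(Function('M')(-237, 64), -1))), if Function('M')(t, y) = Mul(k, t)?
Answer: Rational(5741945117, 49217316) ≈ 116.67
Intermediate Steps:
Function('M')(t, y) = Mul(4, t)
Add(Mul(-81843, Pow(51917, -1)), Mul(-112093, Pow(Function('M')(-237, 64), -1))) = Add(Mul(-81843, Pow(51917, -1)), Mul(-112093, Pow(Mul(4, -237), -1))) = Add(Mul(-81843, Rational(1, 51917)), Mul(-112093, Pow(-948, -1))) = Add(Rational(-81843, 51917), Mul(-112093, Rational(-1, 948))) = Add(Rational(-81843, 51917), Rational(112093, 948)) = Rational(5741945117, 49217316)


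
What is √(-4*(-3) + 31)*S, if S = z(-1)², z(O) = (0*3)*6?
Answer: 0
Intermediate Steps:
z(O) = 0 (z(O) = 0*6 = 0)
S = 0 (S = 0² = 0)
√(-4*(-3) + 31)*S = √(-4*(-3) + 31)*0 = √(12 + 31)*0 = √43*0 = 0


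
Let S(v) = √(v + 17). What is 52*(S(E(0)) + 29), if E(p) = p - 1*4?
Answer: 1508 + 52*√13 ≈ 1695.5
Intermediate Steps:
E(p) = -4 + p (E(p) = p - 4 = -4 + p)
S(v) = √(17 + v)
52*(S(E(0)) + 29) = 52*(√(17 + (-4 + 0)) + 29) = 52*(√(17 - 4) + 29) = 52*(√13 + 29) = 52*(29 + √13) = 1508 + 52*√13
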